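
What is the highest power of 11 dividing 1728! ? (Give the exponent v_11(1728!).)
v_11(1728!) = 172

Legendre's formula: v_p(n!) = Σ_{k ≥ 1} ⌊n / p^k⌋. For p = 11, n = 1728, the terms are:
  ⌊1728/11^1⌋ = ⌊1728/11⌋ = 157
  ⌊1728/11^2⌋ = ⌊1728/121⌋ = 14
  ⌊1728/11^3⌋ = ⌊1728/1331⌋ = 1
(the next term ⌊1728/11^4⌋ = 0, terminating the sum). Summing: v_11(1728!) = 157 + 14 + 1 = 172.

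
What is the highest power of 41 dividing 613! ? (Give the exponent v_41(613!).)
v_41(613!) = 14

Legendre's formula: v_p(n!) = Σ_{k ≥ 1} ⌊n / p^k⌋. For p = 41, n = 613, the terms are:
  ⌊613/41^1⌋ = ⌊613/41⌋ = 14
(the next term ⌊613/41^2⌋ = 0, terminating the sum). Summing: v_41(613!) = 14 = 14.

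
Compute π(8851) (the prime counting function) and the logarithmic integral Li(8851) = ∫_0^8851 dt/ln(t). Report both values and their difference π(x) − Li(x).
π(8851) = 1103;  Li(8851) ≈ 1120.57;  π(x) − Li(x) ≈ -17.57.

Direct count of primes ≤ 8851 gives π(8851) = 1103. Numerical evaluation of the logarithmic integral gives Li(8851) ≈ 1120.57. The difference π(x) − Li(x) ≈ -17.57 is typically negative for small/moderate x (Li(x) overestimates), though Littlewood's theorem shows this sign changes infinitely often.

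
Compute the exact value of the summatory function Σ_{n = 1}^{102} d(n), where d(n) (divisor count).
Σ_{n ≤ 102} d(n) = 492

Compute d(n) for each 1 ≤ n ≤ 102: d(1) = 1, d(2) = 2, d(3) = 2, d(4) = 3, d(5) = 2, d(6) = 4, d(7) = 2, d(8) = 4, d(9) = 3, d(10) = 4, d(11) = 2, d(12) = 6, d(13) = 2, d(14) = 4, d(15) = 4, d(16) = 5, d(17) = 2, d(18) = 6, d(19) = 2, d(20) = 6, d(21) = 4, d(22) = 4, d(23) = 2, d(24) = 8, d(25) = 3, d(26) = 4, d(27) = 4, d(28) = 6, d(29) = 2, d(30) = 8, d(31) = 2, d(32) = 6, d(33) = 4, d(34) = 4, d(35) = 4, d(36) = 9, d(37) = 2, d(38) = 4, d(39) = 4, d(40) = 8, d(41) = 2, d(42) = 8, d(43) = 2, d(44) = 6, d(45) = 6, d(46) = 4, d(47) = 2, d(48) = 10, d(49) = 3, d(50) = 6, d(51) = 4, d(52) = 6, d(53) = 2, d(54) = 8, d(55) = 4, d(56) = 8, d(57) = 4, d(58) = 4, d(59) = 2, d(60) = 12, d(61) = 2, d(62) = 4, d(63) = 6, d(64) = 7, d(65) = 4, d(66) = 8, d(67) = 2, d(68) = 6, d(69) = 4, d(70) = 8, d(71) = 2, d(72) = 12, d(73) = 2, d(74) = 4, d(75) = 6, d(76) = 6, d(77) = 4, d(78) = 8, d(79) = 2, d(80) = 10, d(81) = 5, d(82) = 4, d(83) = 2, d(84) = 12, d(85) = 4, d(86) = 4, d(87) = 4, d(88) = 8, d(89) = 2, d(90) = 12, d(91) = 4, d(92) = 6, d(93) = 4, d(94) = 4, d(95) = 4, d(96) = 12, d(97) = 2, d(98) = 6, d(99) = 6, d(100) = 9, d(101) = 2, d(102) = 8. Summing all 102 values: 492. (Dirichlet's divisor formula: Σ_{n ≤ x} d(n) = x ln(x) + (2γ − 1) x + O(√x). For x = 102, the asymptotic estimate is ≈ 487.50.)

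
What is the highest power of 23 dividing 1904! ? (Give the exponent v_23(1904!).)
v_23(1904!) = 85

Legendre's formula: v_p(n!) = Σ_{k ≥ 1} ⌊n / p^k⌋. For p = 23, n = 1904, the terms are:
  ⌊1904/23^1⌋ = ⌊1904/23⌋ = 82
  ⌊1904/23^2⌋ = ⌊1904/529⌋ = 3
(the next term ⌊1904/23^3⌋ = 0, terminating the sum). Summing: v_23(1904!) = 82 + 3 = 85.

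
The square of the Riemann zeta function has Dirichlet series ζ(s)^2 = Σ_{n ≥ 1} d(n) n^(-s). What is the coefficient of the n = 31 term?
d(31) = 2

ζ(s)^2 = (Σ 1/m^s)(Σ 1/k^s). The coefficient of 1/n^s in the product is the number of ordered pairs (m, k) with mk = n, which equals d(n). For n = 31, divisors are [1, 31], so d(31) = 2.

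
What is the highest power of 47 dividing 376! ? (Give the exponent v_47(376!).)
v_47(376!) = 8

Legendre's formula: v_p(n!) = Σ_{k ≥ 1} ⌊n / p^k⌋. For p = 47, n = 376, the terms are:
  ⌊376/47^1⌋ = ⌊376/47⌋ = 8
(the next term ⌊376/47^2⌋ = 0, terminating the sum). Summing: v_47(376!) = 8 = 8.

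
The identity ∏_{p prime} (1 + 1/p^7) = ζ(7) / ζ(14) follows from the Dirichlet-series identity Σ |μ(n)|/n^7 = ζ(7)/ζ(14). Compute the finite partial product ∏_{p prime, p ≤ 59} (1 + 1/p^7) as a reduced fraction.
∏ = 154272612488542520575194753525518049355152211393535148597853519093722799890327479251625253745654498938144626318130977279872264568832/153004583688557812714359993673162055220477902107343685743956838145087594785289245672618943212330518776423841758160619459081570916875

The primes p ≤ 59 are [2, 3, 5, 7, 11, 13, 17, 19, 23, 29, 31, 37, 41, 43, 47, 53, 59]. For each, (1 + 1/p^7) = (p^7 + 1)/p^7. Multiplying these fractions over p ∈ [2, 3, 5, 7, 11, 13, 17, 19, 23, 29, 31, 37, 41, 43, 47, 53, 59] gives 154272612488542520575194753525518049355152211393535148597853519093722799890327479251625253745654498938144626318130977279872264568832/153004583688557812714359993673162055220477902107343685743956838145087594785289245672618943212330518776423841758160619459081570916875. (In the limit P → ∞ this tends to ζ(7)/ζ(14).)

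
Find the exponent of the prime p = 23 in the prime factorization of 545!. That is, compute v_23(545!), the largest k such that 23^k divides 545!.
v_23(545!) = 24

Legendre's formula: v_p(n!) = Σ_{k ≥ 1} ⌊n / p^k⌋. For p = 23, n = 545, the terms are:
  ⌊545/23^1⌋ = ⌊545/23⌋ = 23
  ⌊545/23^2⌋ = ⌊545/529⌋ = 1
(the next term ⌊545/23^3⌋ = 0, terminating the sum). Summing: v_23(545!) = 23 + 1 = 24.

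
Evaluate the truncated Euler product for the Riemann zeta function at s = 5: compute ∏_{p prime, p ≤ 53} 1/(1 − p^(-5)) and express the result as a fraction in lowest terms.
∏ = 16271272514460981588256692497708850770212394550299268449499486458883457010851/15691809316785373562301814354101424660311534867697905028310662923501211484160

The primes p ≤ 53 are [2, 3, 5, 7, 11, 13, 17, 19, 23, 29, 31, 37, 41, 43, 47, 53]. For each prime, (1 − 1/p^5)^(-1) = p^5 / (p^5 − 1). The product is (1 − 1/2^5)^(-1), (1 − 1/3^5)^(-1), (1 − 1/5^5)^(-1), (1 − 1/7^5)^(-1), (1 − 1/11^5)^(-1), (1 − 1/13^5)^(-1), (1 − 1/17^5)^(-1), (1 − 1/19^5)^(-1), (1 − 1/23^5)^(-1), (1 − 1/29^5)^(-1), (1 − 1/31^5)^(-1), (1 − 1/37^5)^(-1), (1 − 1/41^5)^(-1), (1 − 1/43^5)^(-1), (1 − 1/47^5)^(-1), (1 − 1/53^5)^(-1) = ∏ p^5 / (p^5 − 1) = 16271272514460981588256692497708850770212394550299268449499486458883457010851/15691809316785373562301814354101424660311534867697905028310662923501211484160.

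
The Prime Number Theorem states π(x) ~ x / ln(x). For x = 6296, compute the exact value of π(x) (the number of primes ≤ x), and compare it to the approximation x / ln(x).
π(6296) = 818;  x/ln(x) ≈ 719.73;  relative error ≈ 12.01%.

Directly count primes up to 6296: π(6296) = 818. The PNT approximation gives 6296/ln(6296) ≈ 6296/8.74767 ≈ 719.73. Relative error (π(x) − x/ln(x)) / π(x) ≈ 12.01%; the approximation is known to undercount slightly (Li(x) is a better estimate).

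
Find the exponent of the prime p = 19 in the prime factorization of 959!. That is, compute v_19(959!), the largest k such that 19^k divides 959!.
v_19(959!) = 52

Legendre's formula: v_p(n!) = Σ_{k ≥ 1} ⌊n / p^k⌋. For p = 19, n = 959, the terms are:
  ⌊959/19^1⌋ = ⌊959/19⌋ = 50
  ⌊959/19^2⌋ = ⌊959/361⌋ = 2
(the next term ⌊959/19^3⌋ = 0, terminating the sum). Summing: v_19(959!) = 50 + 2 = 52.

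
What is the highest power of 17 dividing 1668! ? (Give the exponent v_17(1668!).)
v_17(1668!) = 103

Legendre's formula: v_p(n!) = Σ_{k ≥ 1} ⌊n / p^k⌋. For p = 17, n = 1668, the terms are:
  ⌊1668/17^1⌋ = ⌊1668/17⌋ = 98
  ⌊1668/17^2⌋ = ⌊1668/289⌋ = 5
(the next term ⌊1668/17^3⌋ = 0, terminating the sum). Summing: v_17(1668!) = 98 + 5 = 103.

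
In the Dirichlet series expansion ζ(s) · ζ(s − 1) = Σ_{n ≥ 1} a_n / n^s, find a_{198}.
σ(198) = 468

In the product (Σ m^0/m^s)(Σ k / k^s) = Σ (Σ_{d | n} d) / n^s, the coefficient of 1/n^s is σ(n) = Σ_{d | n} d. For n = 198, divisors are [1, 2, 3, 6, 9, 11, 18, 22, 33, 66, 99, 198]; summing: σ(198) = 468.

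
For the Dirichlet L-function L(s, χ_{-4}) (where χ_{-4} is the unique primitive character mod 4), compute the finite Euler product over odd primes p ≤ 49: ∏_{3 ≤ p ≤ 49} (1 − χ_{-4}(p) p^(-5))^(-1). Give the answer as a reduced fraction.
∏ = 7508883803148623376075754946450365737429310788606076172798130278074505/7537845509642297199917174706861149114875564283464393121061743521431552

The odd primes p ≤ 49 are [3, 5, 7, 11, 13, 17, 19, 23, 29, 31, 37, 41, 43, 47]. For each, χ(p) = 1 if p ≡ 1 mod 4, χ(p) = −1 if p ≡ 3 mod 4. Taking (1 − χ(p)/p^5)^(-1) = p^5/(p^5 − χ(p)): (1 − (-1)/3^5)^(-1) · (1 − (1)/5^5)^(-1) · (1 − (-1)/7^5)^(-1) · (1 − (-1)/11^5)^(-1) · (1 − (1)/13^5)^(-1) · (1 − (1)/17^5)^(-1) · (1 − (-1)/19^5)^(-1) · (1 − (-1)/23^5)^(-1) · (1 − (1)/29^5)^(-1) · (1 − (-1)/31^5)^(-1) · (1 − (1)/37^5)^(-1) · (1 − (1)/41^5)^(-1) · (1 − (-1)/43^5)^(-1) · (1 − (-1)/47^5)^(-1) = 7508883803148623376075754946450365737429310788606076172798130278074505/7537845509642297199917174706861149114875564283464393121061743521431552.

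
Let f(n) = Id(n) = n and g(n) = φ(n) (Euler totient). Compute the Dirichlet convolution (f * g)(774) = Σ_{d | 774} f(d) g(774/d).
(Id * φ)(774) = 5355

Divisors of 774: [1, 2, 3, 6, 9, 18, 43, 86, 129, 258, 387, 774]. For each d | 774:
  d = 1: Id(1) · φ(774/1) = 1 · 252 = 252
  d = 2: Id(2) · φ(774/2) = 2 · 252 = 504
  d = 3: Id(3) · φ(774/3) = 3 · 84 = 252
  d = 6: Id(6) · φ(774/6) = 6 · 84 = 504
  d = 9: Id(9) · φ(774/9) = 9 · 42 = 378
  d = 18: Id(18) · φ(774/18) = 18 · 42 = 756
  d = 43: Id(43) · φ(774/43) = 43 · 6 = 258
  d = 86: Id(86) · φ(774/86) = 86 · 6 = 516
  d = 129: Id(129) · φ(774/129) = 129 · 2 = 258
  d = 258: Id(258) · φ(774/258) = 258 · 2 = 516
  d = 387: Id(387) · φ(774/387) = 387 · 1 = 387
  d = 774: Id(774) · φ(774/774) = 774 · 1 = 774
Summing: (Id * φ)(774) = 252 + 504 + 252 + 504 + 378 + 756 + 258 + 516 + 258 + 516 + 387 + 774 = 5355.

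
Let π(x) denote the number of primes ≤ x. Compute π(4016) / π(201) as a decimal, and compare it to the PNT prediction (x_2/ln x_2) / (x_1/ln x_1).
π(4016)/π(201) = 554/46 ≈ 12.0435;  PNT prediction ≈ 12.7693.

π(201) = 46 and π(4016) = 554, so π(4016)/π(201) ≈ 12.0435. The PNT-predicted ratio is (4016/ln(4016)) / (201/ln(201)) ≈ 12.7693. The two agree to within a few percent, as expected.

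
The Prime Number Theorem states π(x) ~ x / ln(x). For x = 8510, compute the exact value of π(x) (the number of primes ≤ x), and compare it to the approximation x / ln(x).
π(8510) = 1060;  x/ln(x) ≈ 940.44;  relative error ≈ 11.28%.

Directly count primes up to 8510: π(8510) = 1060. The PNT approximation gives 8510/ln(8510) ≈ 8510/9.04900 ≈ 940.44. Relative error (π(x) − x/ln(x)) / π(x) ≈ 11.28%; the approximation is known to undercount slightly (Li(x) is a better estimate).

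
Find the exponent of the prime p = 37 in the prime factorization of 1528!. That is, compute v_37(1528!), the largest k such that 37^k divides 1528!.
v_37(1528!) = 42

Legendre's formula: v_p(n!) = Σ_{k ≥ 1} ⌊n / p^k⌋. For p = 37, n = 1528, the terms are:
  ⌊1528/37^1⌋ = ⌊1528/37⌋ = 41
  ⌊1528/37^2⌋ = ⌊1528/1369⌋ = 1
(the next term ⌊1528/37^3⌋ = 0, terminating the sum). Summing: v_37(1528!) = 41 + 1 = 42.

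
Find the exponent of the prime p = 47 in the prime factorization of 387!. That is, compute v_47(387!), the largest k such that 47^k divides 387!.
v_47(387!) = 8

Legendre's formula: v_p(n!) = Σ_{k ≥ 1} ⌊n / p^k⌋. For p = 47, n = 387, the terms are:
  ⌊387/47^1⌋ = ⌊387/47⌋ = 8
(the next term ⌊387/47^2⌋ = 0, terminating the sum). Summing: v_47(387!) = 8 = 8.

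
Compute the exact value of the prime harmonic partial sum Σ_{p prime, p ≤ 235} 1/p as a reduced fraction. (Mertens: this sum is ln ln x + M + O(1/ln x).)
Σ 1/p = 8762990377702925264993654890050782886250854676753323401606562622367345144099360398279019780479/4445236185272185438169240794291312557432222642727183809026451438704160103479600800432029464270

π(235) = 51, so the primes ≤ 235 are [2, 3, 5, 7, 11, 13, 17, 19, 23, 29, 31, 37, 41, 43, 47, 53, 59, 61, 67, 71, 73, 79, 83, 89, 97, 101, 103, 107, 109, 113, 127, 131, 137, 139, 149, 151, 157, 163, 167, 173, 179, 181, 191, 193, 197, 199, 211, 223, 227, 229, 233]. Summing 1/p over these primes: 8762990377702925264993654890050782886250854676753323401606562622367345144099360398279019780479/4445236185272185438169240794291312557432222642727183809026451438704160103479600800432029464270 ≈ 1.9713. Mertens estimate ln ln(235) + 0.2615 ≈ 1.9589.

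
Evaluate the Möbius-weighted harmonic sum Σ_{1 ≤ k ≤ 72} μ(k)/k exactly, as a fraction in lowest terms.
Σ μ(k)/k = -200643437220052588790575/15941166575048541741926154

Values of μ(k) for 1 ≤ k ≤ 72: μ(1) = 1, μ(2) = -1, μ(3) = -1, μ(5) = -1, μ(6) = 1, μ(7) = -1, μ(10) = 1, μ(11) = -1, μ(13) = -1, μ(14) = 1, μ(15) = 1, μ(17) = -1, μ(19) = -1, μ(21) = 1, μ(22) = 1, μ(23) = -1, μ(26) = 1, μ(29) = -1, μ(30) = -1, μ(31) = -1, μ(33) = 1, μ(34) = 1, μ(35) = 1, μ(37) = -1, μ(38) = 1, μ(39) = 1, μ(41) = -1, μ(42) = -1, μ(43) = -1, μ(46) = 1, μ(47) = -1, μ(51) = 1, μ(53) = -1, μ(55) = 1, μ(57) = 1, μ(58) = 1, μ(59) = -1, μ(61) = -1, μ(62) = 1, μ(65) = 1, μ(66) = -1, μ(67) = -1, μ(69) = 1, μ(70) = -1, μ(71) = -1, with μ = 0 on non-squarefree integers. Summing μ(k)/k for k where μ(k) ≠ 0 gives -200643437220052588790575/15941166575048541741926154 ≈ -0.0126. (PNT ⟺ this sum → 0 as n → ∞.)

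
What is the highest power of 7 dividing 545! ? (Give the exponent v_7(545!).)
v_7(545!) = 89

Legendre's formula: v_p(n!) = Σ_{k ≥ 1} ⌊n / p^k⌋. For p = 7, n = 545, the terms are:
  ⌊545/7^1⌋ = ⌊545/7⌋ = 77
  ⌊545/7^2⌋ = ⌊545/49⌋ = 11
  ⌊545/7^3⌋ = ⌊545/343⌋ = 1
(the next term ⌊545/7^4⌋ = 0, terminating the sum). Summing: v_7(545!) = 77 + 11 + 1 = 89.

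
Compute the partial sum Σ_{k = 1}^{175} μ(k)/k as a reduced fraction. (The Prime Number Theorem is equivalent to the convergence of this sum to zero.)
Σ μ(k)/k = -291895861671370214401988773976597804369856804354890517841750669749/27764983964554203230141949225149376041830084932479143674493613998285

Values of μ(k) for 1 ≤ k ≤ 175: μ(1) = 1, μ(2) = -1, μ(3) = -1, μ(5) = -1, μ(6) = 1, μ(7) = -1, μ(10) = 1, μ(11) = -1, μ(13) = -1, μ(14) = 1, μ(15) = 1, μ(17) = -1, μ(19) = -1, μ(21) = 1, μ(22) = 1, μ(23) = -1, μ(26) = 1, μ(29) = -1, μ(30) = -1, μ(31) = -1, μ(33) = 1, μ(34) = 1, μ(35) = 1, μ(37) = -1, μ(38) = 1, μ(39) = 1, μ(41) = -1, μ(42) = -1, μ(43) = -1, μ(46) = 1, μ(47) = -1, μ(51) = 1, μ(53) = -1, μ(55) = 1, μ(57) = 1, μ(58) = 1, μ(59) = -1, μ(61) = -1, μ(62) = 1, μ(65) = 1, μ(66) = -1, μ(67) = -1, μ(69) = 1, μ(70) = -1, μ(71) = -1, μ(73) = -1, μ(74) = 1, μ(77) = 1, μ(78) = -1, μ(79) = -1, μ(82) = 1, μ(83) = -1, μ(85) = 1, μ(86) = 1, μ(87) = 1, μ(89) = -1, μ(91) = 1, μ(93) = 1, μ(94) = 1, μ(95) = 1, μ(97) = -1, μ(101) = -1, μ(102) = -1, μ(103) = -1, μ(105) = -1, μ(106) = 1, μ(107) = -1, μ(109) = -1, μ(110) = -1, μ(111) = 1, μ(113) = -1, μ(114) = -1, μ(115) = 1, μ(118) = 1, μ(119) = 1, μ(122) = 1, μ(123) = 1, μ(127) = -1, μ(129) = 1, μ(130) = -1, μ(131) = -1, μ(133) = 1, μ(134) = 1, μ(137) = -1, μ(138) = -1, μ(139) = -1, μ(141) = 1, μ(142) = 1, μ(143) = 1, μ(145) = 1, μ(146) = 1, μ(149) = -1, μ(151) = -1, μ(154) = -1, μ(155) = 1, μ(157) = -1, μ(158) = 1, μ(159) = 1, μ(161) = 1, μ(163) = -1, μ(165) = -1, μ(166) = 1, μ(167) = -1, μ(170) = -1, μ(173) = -1, μ(174) = -1, with μ = 0 on non-squarefree integers. Summing μ(k)/k for k where μ(k) ≠ 0 gives -291895861671370214401988773976597804369856804354890517841750669749/27764983964554203230141949225149376041830084932479143674493613998285 ≈ -0.0105. (PNT ⟺ this sum → 0 as n → ∞.)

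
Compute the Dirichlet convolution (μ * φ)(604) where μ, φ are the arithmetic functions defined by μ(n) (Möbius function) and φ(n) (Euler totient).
(μ * φ)(604) = 149

Divisors of 604: [1, 2, 4, 151, 302, 604]. For each d | 604:
  d = 1: μ(1) · φ(604/1) = 1 · 300 = 300
  d = 2: μ(2) · φ(604/2) = -1 · 150 = -150
  d = 4: μ(4) · φ(604/4) = 0 · 150 = 0
  d = 151: μ(151) · φ(604/151) = -1 · 2 = -2
  d = 302: μ(302) · φ(604/302) = 1 · 1 = 1
  d = 604: μ(604) · φ(604/604) = 0 · 1 = 0
Summing: (μ * φ)(604) = 300 + -150 + 0 + -2 + 1 + 0 = 149.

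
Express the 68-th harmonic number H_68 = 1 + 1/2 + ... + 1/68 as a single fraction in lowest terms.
H_68 = 14094018321907827923954201611/2933773379069966367528193600

Direct summation: H_68 = 1 + 1/2 + ... + 1/68. The least common denominator is lcm(1, ..., 68) = 79211881234889091923261227200; over this denominator the numerator is 79211881234889091923261227200 + 39605940617444545961630613600 + 26403960411629697307753742400 + 19802970308722272980815306800 + 15842376246977818384652245440 + 13201980205814848653876871200 + 11315983033555584560465889600 + 9901485154361136490407653400 + 8801320137209899102584580800 + 7921188123488909192326122720 + 7201080112262644720296475200 + 6600990102907424326938435600 + 6093221633453007071020094400 + 5657991516777792280232944800 + 5280792082325939461550748480 + 4950742577180568245203826700 + 4659522425581711289603601600 + 4400660068604949551292290400 + 4169046380783636417013748800 + 3960594061744454596163061360 + 3771994344518528186821963200 + 3600540056131322360148237600 + 3443994836299525735793966400 + 3300495051453712163469217800 + 3168475249395563676930449088 + 3046610816726503535510047200 + 2933773379069966367528193600 + 2828995758388896140116472400 + 2731444180513416962871076800 + 2640396041162969730775374240 + 2555221975319002965266491200 + 2475371288590284122601913350 + 2400360037420881573432158400 + 2329761212790855644801800800 + 2263196606711116912093177920 + 2200330034302474775646145200 + 2140861654997002484412465600 + 2084523190391818208506874400 + 2031073877817669023673364800 + 1980297030872227298081530680 + 1931997103289977851786859200 + 1885997172259264093410981600 + 1842136772904397486587470400 + 1800270028065661180074118800 + 1760264027441979820516916160 + 1721997418149762867896983200 + 1685359175210406211133217600 + 1650247525726856081734608900 + 1616569004793654937209412800 + 1584237624697781838465224544 + 1553174141860570429867867200 + 1523305408363251767755023600 + 1494563796884699847608702400 + 1466886689534983183764096800 + 1440216022452528944059295040 + 1414497879194448070058236200 + 1389682126927878805671249600 + 1365722090256708481435538400 + 1342574258218459185140020800 + 1320198020581484865387687120 + 1298555430080149047922315200 + 1277610987659501482633245600 + 1257331448172842728940654400 + 1237685644295142061300956675 + 1218644326690601414204018880 + 1200180018710440786716079200 + 1182266884102822267511361600 + 1164880606395427822400900400 = 380538494691511353946763443497, so H_68 = 380538494691511353946763443497/79211881234889091923261227200; reducing by gcd(380538494691511353946763443497, 79211881234889091923261227200) = 27 gives 14094018321907827923954201611/2933773379069966367528193600 ≈ 4.80406. (The PNT-adjacent estimate ln(68) + γ ≈ 4.79672 matches within O(1/n).)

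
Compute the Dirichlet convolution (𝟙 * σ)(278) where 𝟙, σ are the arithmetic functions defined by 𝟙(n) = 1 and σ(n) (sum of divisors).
(𝟙 * σ)(278) = 564

Divisors of 278: [1, 2, 139, 278]. For each d | 278:
  d = 1: 𝟙(1) · σ(278/1) = 1 · 420 = 420
  d = 2: 𝟙(2) · σ(278/2) = 1 · 140 = 140
  d = 139: 𝟙(139) · σ(278/139) = 1 · 3 = 3
  d = 278: 𝟙(278) · σ(278/278) = 1 · 1 = 1
Summing: (𝟙 * σ)(278) = 420 + 140 + 3 + 1 = 564.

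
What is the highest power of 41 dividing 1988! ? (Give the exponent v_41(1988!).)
v_41(1988!) = 49

Legendre's formula: v_p(n!) = Σ_{k ≥ 1} ⌊n / p^k⌋. For p = 41, n = 1988, the terms are:
  ⌊1988/41^1⌋ = ⌊1988/41⌋ = 48
  ⌊1988/41^2⌋ = ⌊1988/1681⌋ = 1
(the next term ⌊1988/41^3⌋ = 0, terminating the sum). Summing: v_41(1988!) = 48 + 1 = 49.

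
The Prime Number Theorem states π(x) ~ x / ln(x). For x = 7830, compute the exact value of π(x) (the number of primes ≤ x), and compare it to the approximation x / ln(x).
π(7830) = 990;  x/ln(x) ≈ 873.33;  relative error ≈ 11.79%.

Directly count primes up to 7830: π(7830) = 990. The PNT approximation gives 7830/ln(7830) ≈ 7830/8.96572 ≈ 873.33. Relative error (π(x) − x/ln(x)) / π(x) ≈ 11.79%; the approximation is known to undercount slightly (Li(x) is a better estimate).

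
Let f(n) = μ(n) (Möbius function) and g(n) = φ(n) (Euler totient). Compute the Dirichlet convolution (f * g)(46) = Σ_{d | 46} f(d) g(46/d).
(μ * φ)(46) = 0

Divisors of 46: [1, 2, 23, 46]. For each d | 46:
  d = 1: μ(1) · φ(46/1) = 1 · 22 = 22
  d = 2: μ(2) · φ(46/2) = -1 · 22 = -22
  d = 23: μ(23) · φ(46/23) = -1 · 1 = -1
  d = 46: μ(46) · φ(46/46) = 1 · 1 = 1
Summing: (μ * φ)(46) = 22 + -22 + -1 + 1 = 0.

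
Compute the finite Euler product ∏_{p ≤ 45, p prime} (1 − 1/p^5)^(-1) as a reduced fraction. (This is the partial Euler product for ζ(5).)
∏ = 1572482291224969810929353517600303098269844539827384419450979869/1516482033755337998564749447506198249900022724140786873799147520

The primes p ≤ 45 are [2, 3, 5, 7, 11, 13, 17, 19, 23, 29, 31, 37, 41, 43]. For each prime, (1 − 1/p^5)^(-1) = p^5 / (p^5 − 1). The product is (1 − 1/2^5)^(-1), (1 − 1/3^5)^(-1), (1 − 1/5^5)^(-1), (1 − 1/7^5)^(-1), (1 − 1/11^5)^(-1), (1 − 1/13^5)^(-1), (1 − 1/17^5)^(-1), (1 − 1/19^5)^(-1), (1 − 1/23^5)^(-1), (1 − 1/29^5)^(-1), (1 − 1/31^5)^(-1), (1 − 1/37^5)^(-1), (1 − 1/41^5)^(-1), (1 − 1/43^5)^(-1) = ∏ p^5 / (p^5 − 1) = 1572482291224969810929353517600303098269844539827384419450979869/1516482033755337998564749447506198249900022724140786873799147520.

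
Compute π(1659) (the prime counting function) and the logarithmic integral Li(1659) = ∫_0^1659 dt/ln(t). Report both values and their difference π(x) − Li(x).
π(1659) = 260;  Li(1659) ≈ 269.40;  π(x) − Li(x) ≈ -9.40.

Direct count of primes ≤ 1659 gives π(1659) = 260. Numerical evaluation of the logarithmic integral gives Li(1659) ≈ 269.40. The difference π(x) − Li(x) ≈ -9.40 is typically negative for small/moderate x (Li(x) overestimates), though Littlewood's theorem shows this sign changes infinitely often.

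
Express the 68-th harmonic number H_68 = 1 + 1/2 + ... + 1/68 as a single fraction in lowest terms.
H_68 = 14094018321907827923954201611/2933773379069966367528193600

Direct summation: H_68 = 1 + 1/2 + ... + 1/68. The least common denominator is lcm(1, ..., 68) = 79211881234889091923261227200; over this denominator the numerator is 79211881234889091923261227200 + 39605940617444545961630613600 + 26403960411629697307753742400 + 19802970308722272980815306800 + 15842376246977818384652245440 + 13201980205814848653876871200 + 11315983033555584560465889600 + 9901485154361136490407653400 + 8801320137209899102584580800 + 7921188123488909192326122720 + 7201080112262644720296475200 + 6600990102907424326938435600 + 6093221633453007071020094400 + 5657991516777792280232944800 + 5280792082325939461550748480 + 4950742577180568245203826700 + 4659522425581711289603601600 + 4400660068604949551292290400 + 4169046380783636417013748800 + 3960594061744454596163061360 + 3771994344518528186821963200 + 3600540056131322360148237600 + 3443994836299525735793966400 + 3300495051453712163469217800 + 3168475249395563676930449088 + 3046610816726503535510047200 + 2933773379069966367528193600 + 2828995758388896140116472400 + 2731444180513416962871076800 + 2640396041162969730775374240 + 2555221975319002965266491200 + 2475371288590284122601913350 + 2400360037420881573432158400 + 2329761212790855644801800800 + 2263196606711116912093177920 + 2200330034302474775646145200 + 2140861654997002484412465600 + 2084523190391818208506874400 + 2031073877817669023673364800 + 1980297030872227298081530680 + 1931997103289977851786859200 + 1885997172259264093410981600 + 1842136772904397486587470400 + 1800270028065661180074118800 + 1760264027441979820516916160 + 1721997418149762867896983200 + 1685359175210406211133217600 + 1650247525726856081734608900 + 1616569004793654937209412800 + 1584237624697781838465224544 + 1553174141860570429867867200 + 1523305408363251767755023600 + 1494563796884699847608702400 + 1466886689534983183764096800 + 1440216022452528944059295040 + 1414497879194448070058236200 + 1389682126927878805671249600 + 1365722090256708481435538400 + 1342574258218459185140020800 + 1320198020581484865387687120 + 1298555430080149047922315200 + 1277610987659501482633245600 + 1257331448172842728940654400 + 1237685644295142061300956675 + 1218644326690601414204018880 + 1200180018710440786716079200 + 1182266884102822267511361600 + 1164880606395427822400900400 = 380538494691511353946763443497, so H_68 = 380538494691511353946763443497/79211881234889091923261227200; reducing by gcd(380538494691511353946763443497, 79211881234889091923261227200) = 27 gives 14094018321907827923954201611/2933773379069966367528193600 ≈ 4.80406. (The PNT-adjacent estimate ln(68) + γ ≈ 4.79672 matches within O(1/n).)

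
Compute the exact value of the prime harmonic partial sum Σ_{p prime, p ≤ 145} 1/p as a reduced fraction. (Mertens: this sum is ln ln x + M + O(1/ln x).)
Σ 1/p = 18825509850919239131453102166593625244431364344421618363/10014646650599190067509233131649940057366334653200433090

π(145) = 34, so the primes ≤ 145 are [2, 3, 5, 7, 11, 13, 17, 19, 23, 29, 31, 37, 41, 43, 47, 53, 59, 61, 67, 71, 73, 79, 83, 89, 97, 101, 103, 107, 109, 113, 127, 131, 137, 139]. Summing 1/p over these primes: 18825509850919239131453102166593625244431364344421618363/10014646650599190067509233131649940057366334653200433090 ≈ 1.8798. Mertens estimate ln ln(145) + 0.2615 ≈ 1.8663.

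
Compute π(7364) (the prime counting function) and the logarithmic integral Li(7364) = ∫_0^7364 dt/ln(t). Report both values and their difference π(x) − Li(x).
π(7364) = 937;  Li(7364) ≈ 955.33;  π(x) − Li(x) ≈ -18.33.

Direct count of primes ≤ 7364 gives π(7364) = 937. Numerical evaluation of the logarithmic integral gives Li(7364) ≈ 955.33. The difference π(x) − Li(x) ≈ -18.33 is typically negative for small/moderate x (Li(x) overestimates), though Littlewood's theorem shows this sign changes infinitely often.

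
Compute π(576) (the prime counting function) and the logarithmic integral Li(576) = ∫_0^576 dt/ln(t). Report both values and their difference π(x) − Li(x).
π(576) = 105;  Li(576) ≈ 113.88;  π(x) − Li(x) ≈ -8.88.

Direct count of primes ≤ 576 gives π(576) = 105. Numerical evaluation of the logarithmic integral gives Li(576) ≈ 113.88. The difference π(x) − Li(x) ≈ -8.88 is typically negative for small/moderate x (Li(x) overestimates), though Littlewood's theorem shows this sign changes infinitely often.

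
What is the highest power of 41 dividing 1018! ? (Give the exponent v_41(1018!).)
v_41(1018!) = 24

Legendre's formula: v_p(n!) = Σ_{k ≥ 1} ⌊n / p^k⌋. For p = 41, n = 1018, the terms are:
  ⌊1018/41^1⌋ = ⌊1018/41⌋ = 24
(the next term ⌊1018/41^2⌋ = 0, terminating the sum). Summing: v_41(1018!) = 24 = 24.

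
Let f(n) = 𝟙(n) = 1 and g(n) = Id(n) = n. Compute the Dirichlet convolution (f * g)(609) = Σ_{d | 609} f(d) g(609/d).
(𝟙 * Id)(609) = 960

Divisors of 609: [1, 3, 7, 21, 29, 87, 203, 609]. For each d | 609:
  d = 1: 𝟙(1) · Id(609/1) = 1 · 609 = 609
  d = 3: 𝟙(3) · Id(609/3) = 1 · 203 = 203
  d = 7: 𝟙(7) · Id(609/7) = 1 · 87 = 87
  d = 21: 𝟙(21) · Id(609/21) = 1 · 29 = 29
  d = 29: 𝟙(29) · Id(609/29) = 1 · 21 = 21
  d = 87: 𝟙(87) · Id(609/87) = 1 · 7 = 7
  d = 203: 𝟙(203) · Id(609/203) = 1 · 3 = 3
  d = 609: 𝟙(609) · Id(609/609) = 1 · 1 = 1
Summing: (𝟙 * Id)(609) = 609 + 203 + 87 + 29 + 21 + 7 + 3 + 1 = 960.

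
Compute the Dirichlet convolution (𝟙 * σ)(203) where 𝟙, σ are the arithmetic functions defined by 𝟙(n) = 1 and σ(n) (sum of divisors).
(𝟙 * σ)(203) = 279

Divisors of 203: [1, 7, 29, 203]. For each d | 203:
  d = 1: 𝟙(1) · σ(203/1) = 1 · 240 = 240
  d = 7: 𝟙(7) · σ(203/7) = 1 · 30 = 30
  d = 29: 𝟙(29) · σ(203/29) = 1 · 8 = 8
  d = 203: 𝟙(203) · σ(203/203) = 1 · 1 = 1
Summing: (𝟙 * σ)(203) = 240 + 30 + 8 + 1 = 279.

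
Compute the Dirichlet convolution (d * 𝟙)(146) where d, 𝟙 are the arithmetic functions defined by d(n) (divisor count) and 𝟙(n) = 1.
(d * 𝟙)(146) = 9

Divisors of 146: [1, 2, 73, 146]. For each d | 146:
  d = 1: d(1) · 𝟙(146/1) = 1 · 1 = 1
  d = 2: d(2) · 𝟙(146/2) = 2 · 1 = 2
  d = 73: d(73) · 𝟙(146/73) = 2 · 1 = 2
  d = 146: d(146) · 𝟙(146/146) = 4 · 1 = 4
Summing: (d * 𝟙)(146) = 1 + 2 + 2 + 4 = 9.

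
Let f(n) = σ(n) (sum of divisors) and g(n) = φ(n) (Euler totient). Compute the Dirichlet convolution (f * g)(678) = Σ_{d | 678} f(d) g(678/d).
(σ * φ)(678) = 5424

Divisors of 678: [1, 2, 3, 6, 113, 226, 339, 678]. For each d | 678:
  d = 1: σ(1) · φ(678/1) = 1 · 224 = 224
  d = 2: σ(2) · φ(678/2) = 3 · 224 = 672
  d = 3: σ(3) · φ(678/3) = 4 · 112 = 448
  d = 6: σ(6) · φ(678/6) = 12 · 112 = 1344
  d = 113: σ(113) · φ(678/113) = 114 · 2 = 228
  d = 226: σ(226) · φ(678/226) = 342 · 2 = 684
  d = 339: σ(339) · φ(678/339) = 456 · 1 = 456
  d = 678: σ(678) · φ(678/678) = 1368 · 1 = 1368
Summing: (σ * φ)(678) = 224 + 672 + 448 + 1344 + 228 + 684 + 456 + 1368 = 5424.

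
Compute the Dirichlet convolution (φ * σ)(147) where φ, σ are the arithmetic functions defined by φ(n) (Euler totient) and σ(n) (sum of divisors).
(φ * σ)(147) = 882

Divisors of 147: [1, 3, 7, 21, 49, 147]. For each d | 147:
  d = 1: φ(1) · σ(147/1) = 1 · 228 = 228
  d = 3: φ(3) · σ(147/3) = 2 · 57 = 114
  d = 7: φ(7) · σ(147/7) = 6 · 32 = 192
  d = 21: φ(21) · σ(147/21) = 12 · 8 = 96
  d = 49: φ(49) · σ(147/49) = 42 · 4 = 168
  d = 147: φ(147) · σ(147/147) = 84 · 1 = 84
Summing: (φ * σ)(147) = 228 + 114 + 192 + 96 + 168 + 84 = 882.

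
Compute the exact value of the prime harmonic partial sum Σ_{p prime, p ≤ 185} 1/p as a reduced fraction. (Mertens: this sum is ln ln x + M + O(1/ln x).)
Σ 1/p = 10408867916382550633331528920459565913027063402071390584941986323453055203/5397346292805549782720214077673687806275517530364350655459511599582614290

π(185) = 42, so the primes ≤ 185 are [2, 3, 5, 7, 11, 13, 17, 19, 23, 29, 31, 37, 41, 43, 47, 53, 59, 61, 67, 71, 73, 79, 83, 89, 97, 101, 103, 107, 109, 113, 127, 131, 137, 139, 149, 151, 157, 163, 167, 173, 179, 181]. Summing 1/p over these primes: 10408867916382550633331528920459565913027063402071390584941986323453055203/5397346292805549782720214077673687806275517530364350655459511599582614290 ≈ 1.9285. Mertens estimate ln ln(185) + 0.2615 ≈ 1.9141.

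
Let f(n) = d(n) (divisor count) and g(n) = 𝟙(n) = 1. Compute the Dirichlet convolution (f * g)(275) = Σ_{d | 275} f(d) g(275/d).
(d * 𝟙)(275) = 18

Divisors of 275: [1, 5, 11, 25, 55, 275]. For each d | 275:
  d = 1: d(1) · 𝟙(275/1) = 1 · 1 = 1
  d = 5: d(5) · 𝟙(275/5) = 2 · 1 = 2
  d = 11: d(11) · 𝟙(275/11) = 2 · 1 = 2
  d = 25: d(25) · 𝟙(275/25) = 3 · 1 = 3
  d = 55: d(55) · 𝟙(275/55) = 4 · 1 = 4
  d = 275: d(275) · 𝟙(275/275) = 6 · 1 = 6
Summing: (d * 𝟙)(275) = 1 + 2 + 2 + 3 + 4 + 6 = 18.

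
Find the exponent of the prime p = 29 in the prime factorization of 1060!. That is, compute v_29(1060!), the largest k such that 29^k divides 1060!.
v_29(1060!) = 37

Legendre's formula: v_p(n!) = Σ_{k ≥ 1} ⌊n / p^k⌋. For p = 29, n = 1060, the terms are:
  ⌊1060/29^1⌋ = ⌊1060/29⌋ = 36
  ⌊1060/29^2⌋ = ⌊1060/841⌋ = 1
(the next term ⌊1060/29^3⌋ = 0, terminating the sum). Summing: v_29(1060!) = 36 + 1 = 37.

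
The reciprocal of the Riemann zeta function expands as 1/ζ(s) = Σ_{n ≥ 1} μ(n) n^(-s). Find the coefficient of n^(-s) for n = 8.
μ(8) = 0

Factor n = 8 = 2^3. μ(n) = 0 if any exponent ≥ 2 (not squarefree); otherwise μ(n) = (−1)^{ω(n)} where ω(n) is the number of distinct prime factors. Applying: μ(8) = 0.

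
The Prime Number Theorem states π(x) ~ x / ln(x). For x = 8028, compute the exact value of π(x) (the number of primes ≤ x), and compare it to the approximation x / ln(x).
π(8028) = 1010;  x/ln(x) ≈ 892.92;  relative error ≈ 11.59%.

Directly count primes up to 8028: π(8028) = 1010. The PNT approximation gives 8028/ln(8028) ≈ 8028/8.99069 ≈ 892.92. Relative error (π(x) − x/ln(x)) / π(x) ≈ 11.59%; the approximation is known to undercount slightly (Li(x) is a better estimate).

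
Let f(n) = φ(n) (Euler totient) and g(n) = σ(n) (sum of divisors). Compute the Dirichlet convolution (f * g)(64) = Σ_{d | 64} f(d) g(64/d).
(φ * σ)(64) = 448

Divisors of 64: [1, 2, 4, 8, 16, 32, 64]. For each d | 64:
  d = 1: φ(1) · σ(64/1) = 1 · 127 = 127
  d = 2: φ(2) · σ(64/2) = 1 · 63 = 63
  d = 4: φ(4) · σ(64/4) = 2 · 31 = 62
  d = 8: φ(8) · σ(64/8) = 4 · 15 = 60
  d = 16: φ(16) · σ(64/16) = 8 · 7 = 56
  d = 32: φ(32) · σ(64/32) = 16 · 3 = 48
  d = 64: φ(64) · σ(64/64) = 32 · 1 = 32
Summing: (φ * σ)(64) = 127 + 63 + 62 + 60 + 56 + 48 + 32 = 448.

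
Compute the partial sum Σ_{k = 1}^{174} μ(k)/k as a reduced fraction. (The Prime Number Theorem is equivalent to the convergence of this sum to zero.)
Σ μ(k)/k = -291895861671370214401988773976597804369856804354890517841750669749/27764983964554203230141949225149376041830084932479143674493613998285

Values of μ(k) for 1 ≤ k ≤ 174: μ(1) = 1, μ(2) = -1, μ(3) = -1, μ(5) = -1, μ(6) = 1, μ(7) = -1, μ(10) = 1, μ(11) = -1, μ(13) = -1, μ(14) = 1, μ(15) = 1, μ(17) = -1, μ(19) = -1, μ(21) = 1, μ(22) = 1, μ(23) = -1, μ(26) = 1, μ(29) = -1, μ(30) = -1, μ(31) = -1, μ(33) = 1, μ(34) = 1, μ(35) = 1, μ(37) = -1, μ(38) = 1, μ(39) = 1, μ(41) = -1, μ(42) = -1, μ(43) = -1, μ(46) = 1, μ(47) = -1, μ(51) = 1, μ(53) = -1, μ(55) = 1, μ(57) = 1, μ(58) = 1, μ(59) = -1, μ(61) = -1, μ(62) = 1, μ(65) = 1, μ(66) = -1, μ(67) = -1, μ(69) = 1, μ(70) = -1, μ(71) = -1, μ(73) = -1, μ(74) = 1, μ(77) = 1, μ(78) = -1, μ(79) = -1, μ(82) = 1, μ(83) = -1, μ(85) = 1, μ(86) = 1, μ(87) = 1, μ(89) = -1, μ(91) = 1, μ(93) = 1, μ(94) = 1, μ(95) = 1, μ(97) = -1, μ(101) = -1, μ(102) = -1, μ(103) = -1, μ(105) = -1, μ(106) = 1, μ(107) = -1, μ(109) = -1, μ(110) = -1, μ(111) = 1, μ(113) = -1, μ(114) = -1, μ(115) = 1, μ(118) = 1, μ(119) = 1, μ(122) = 1, μ(123) = 1, μ(127) = -1, μ(129) = 1, μ(130) = -1, μ(131) = -1, μ(133) = 1, μ(134) = 1, μ(137) = -1, μ(138) = -1, μ(139) = -1, μ(141) = 1, μ(142) = 1, μ(143) = 1, μ(145) = 1, μ(146) = 1, μ(149) = -1, μ(151) = -1, μ(154) = -1, μ(155) = 1, μ(157) = -1, μ(158) = 1, μ(159) = 1, μ(161) = 1, μ(163) = -1, μ(165) = -1, μ(166) = 1, μ(167) = -1, μ(170) = -1, μ(173) = -1, μ(174) = -1, with μ = 0 on non-squarefree integers. Summing μ(k)/k for k where μ(k) ≠ 0 gives -291895861671370214401988773976597804369856804354890517841750669749/27764983964554203230141949225149376041830084932479143674493613998285 ≈ -0.0105. (PNT ⟺ this sum → 0 as n → ∞.)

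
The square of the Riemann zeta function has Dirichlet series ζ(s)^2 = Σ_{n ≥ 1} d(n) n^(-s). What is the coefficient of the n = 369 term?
d(369) = 6

ζ(s)^2 = (Σ 1/m^s)(Σ 1/k^s). The coefficient of 1/n^s in the product is the number of ordered pairs (m, k) with mk = n, which equals d(n). For n = 369, divisors are [1, 3, 9, 41, 123, 369], so d(369) = 6.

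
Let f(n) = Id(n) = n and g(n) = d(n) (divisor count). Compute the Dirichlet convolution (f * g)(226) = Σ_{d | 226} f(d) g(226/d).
(Id * d)(226) = 460

Divisors of 226: [1, 2, 113, 226]. For each d | 226:
  d = 1: Id(1) · d(226/1) = 1 · 4 = 4
  d = 2: Id(2) · d(226/2) = 2 · 2 = 4
  d = 113: Id(113) · d(226/113) = 113 · 2 = 226
  d = 226: Id(226) · d(226/226) = 226 · 1 = 226
Summing: (Id * d)(226) = 4 + 4 + 226 + 226 = 460.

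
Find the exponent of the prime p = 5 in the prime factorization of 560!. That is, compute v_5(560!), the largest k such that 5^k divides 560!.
v_5(560!) = 138

Legendre's formula: v_p(n!) = Σ_{k ≥ 1} ⌊n / p^k⌋. For p = 5, n = 560, the terms are:
  ⌊560/5^1⌋ = ⌊560/5⌋ = 112
  ⌊560/5^2⌋ = ⌊560/25⌋ = 22
  ⌊560/5^3⌋ = ⌊560/125⌋ = 4
(the next term ⌊560/5^4⌋ = 0, terminating the sum). Summing: v_5(560!) = 112 + 22 + 4 = 138.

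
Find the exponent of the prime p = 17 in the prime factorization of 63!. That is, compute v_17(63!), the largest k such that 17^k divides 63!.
v_17(63!) = 3

Legendre's formula: v_p(n!) = Σ_{k ≥ 1} ⌊n / p^k⌋. For p = 17, n = 63, the terms are:
  ⌊63/17^1⌋ = ⌊63/17⌋ = 3
(the next term ⌊63/17^2⌋ = 0, terminating the sum). Summing: v_17(63!) = 3 = 3.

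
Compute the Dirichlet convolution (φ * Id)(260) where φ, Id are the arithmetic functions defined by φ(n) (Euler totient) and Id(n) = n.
(φ * Id)(260) = 1800

Divisors of 260: [1, 2, 4, 5, 10, 13, 20, 26, 52, 65, 130, 260]. For each d | 260:
  d = 1: φ(1) · Id(260/1) = 1 · 260 = 260
  d = 2: φ(2) · Id(260/2) = 1 · 130 = 130
  d = 4: φ(4) · Id(260/4) = 2 · 65 = 130
  d = 5: φ(5) · Id(260/5) = 4 · 52 = 208
  d = 10: φ(10) · Id(260/10) = 4 · 26 = 104
  d = 13: φ(13) · Id(260/13) = 12 · 20 = 240
  d = 20: φ(20) · Id(260/20) = 8 · 13 = 104
  d = 26: φ(26) · Id(260/26) = 12 · 10 = 120
  d = 52: φ(52) · Id(260/52) = 24 · 5 = 120
  d = 65: φ(65) · Id(260/65) = 48 · 4 = 192
  d = 130: φ(130) · Id(260/130) = 48 · 2 = 96
  d = 260: φ(260) · Id(260/260) = 96 · 1 = 96
Summing: (φ * Id)(260) = 260 + 130 + 130 + 208 + 104 + 240 + 104 + 120 + 120 + 192 + 96 + 96 = 1800.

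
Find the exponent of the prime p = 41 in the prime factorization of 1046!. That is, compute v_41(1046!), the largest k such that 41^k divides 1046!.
v_41(1046!) = 25

Legendre's formula: v_p(n!) = Σ_{k ≥ 1} ⌊n / p^k⌋. For p = 41, n = 1046, the terms are:
  ⌊1046/41^1⌋ = ⌊1046/41⌋ = 25
(the next term ⌊1046/41^2⌋ = 0, terminating the sum). Summing: v_41(1046!) = 25 = 25.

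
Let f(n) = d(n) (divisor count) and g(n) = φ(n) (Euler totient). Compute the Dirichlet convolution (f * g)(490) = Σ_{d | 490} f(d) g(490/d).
(d * φ)(490) = 1026

Divisors of 490: [1, 2, 5, 7, 10, 14, 35, 49, 70, 98, 245, 490]. For each d | 490:
  d = 1: d(1) · φ(490/1) = 1 · 168 = 168
  d = 2: d(2) · φ(490/2) = 2 · 168 = 336
  d = 5: d(5) · φ(490/5) = 2 · 42 = 84
  d = 7: d(7) · φ(490/7) = 2 · 24 = 48
  d = 10: d(10) · φ(490/10) = 4 · 42 = 168
  d = 14: d(14) · φ(490/14) = 4 · 24 = 96
  d = 35: d(35) · φ(490/35) = 4 · 6 = 24
  d = 49: d(49) · φ(490/49) = 3 · 4 = 12
  d = 70: d(70) · φ(490/70) = 8 · 6 = 48
  d = 98: d(98) · φ(490/98) = 6 · 4 = 24
  d = 245: d(245) · φ(490/245) = 6 · 1 = 6
  d = 490: d(490) · φ(490/490) = 12 · 1 = 12
Summing: (d * φ)(490) = 168 + 336 + 84 + 48 + 168 + 96 + 24 + 12 + 48 + 24 + 6 + 12 = 1026.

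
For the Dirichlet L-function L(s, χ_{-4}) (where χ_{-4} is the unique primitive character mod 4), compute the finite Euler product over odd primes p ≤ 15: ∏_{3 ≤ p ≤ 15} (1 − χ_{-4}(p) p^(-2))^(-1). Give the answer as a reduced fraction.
∏ = 143143/156160

The odd primes p ≤ 15 are [3, 5, 7, 11, 13]. For each, χ(p) = 1 if p ≡ 1 mod 4, χ(p) = −1 if p ≡ 3 mod 4. Taking (1 − χ(p)/p^2)^(-1) = p^2/(p^2 − χ(p)): (1 − (-1)/3^2)^(-1) · (1 − (1)/5^2)^(-1) · (1 − (-1)/7^2)^(-1) · (1 − (-1)/11^2)^(-1) · (1 − (1)/13^2)^(-1) = 143143/156160.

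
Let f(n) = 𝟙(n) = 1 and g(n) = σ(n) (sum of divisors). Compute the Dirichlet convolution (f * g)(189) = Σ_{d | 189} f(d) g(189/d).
(𝟙 * σ)(189) = 522

Divisors of 189: [1, 3, 7, 9, 21, 27, 63, 189]. For each d | 189:
  d = 1: 𝟙(1) · σ(189/1) = 1 · 320 = 320
  d = 3: 𝟙(3) · σ(189/3) = 1 · 104 = 104
  d = 7: 𝟙(7) · σ(189/7) = 1 · 40 = 40
  d = 9: 𝟙(9) · σ(189/9) = 1 · 32 = 32
  d = 21: 𝟙(21) · σ(189/21) = 1 · 13 = 13
  d = 27: 𝟙(27) · σ(189/27) = 1 · 8 = 8
  d = 63: 𝟙(63) · σ(189/63) = 1 · 4 = 4
  d = 189: 𝟙(189) · σ(189/189) = 1 · 1 = 1
Summing: (𝟙 * σ)(189) = 320 + 104 + 40 + 32 + 13 + 8 + 4 + 1 = 522.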